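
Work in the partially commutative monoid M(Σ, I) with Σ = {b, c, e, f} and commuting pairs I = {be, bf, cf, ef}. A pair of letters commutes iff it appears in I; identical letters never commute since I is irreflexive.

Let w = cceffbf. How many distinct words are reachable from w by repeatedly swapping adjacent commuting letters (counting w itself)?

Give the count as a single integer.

70

drop 0:c onto floor
drop 1:c onto {0:c}
drop 2:e onto {1:c}
drop 3:f onto floor
drop 4:f onto {3:f}
drop 5:b onto {1:c}
drop 6:f onto {4:f}
ground layer = {0:c, 3:f}
drop-orders for the pieces not yet dropped (sum over which currently-grounded one goes next):
  1 to go: {2} 1  {5} 1  {6} 1
  2 to go: {2,5} 2  {2,6} 2  {4,6} 1  {5,6} 2
  3 to go: {1,2,5} 2  {2,4,6} 3  {2,5,6} 6  {3,4,6} 1  {4,5,6} 3
  4 to go: {0,1,2,5} 2  {1,2,5,6} 8  {2,3,4,6} 4  {2,4,5,6} 12  {3,4,5,6} 4
  5 to go: {0,1,2,5,6} 10  {1,2,4,5,6} 20  {2,3,4,5,6} 20
  if 0:c drops first: 40 orders
  if 3:f drops first: 30 orders
heap linearizations: 70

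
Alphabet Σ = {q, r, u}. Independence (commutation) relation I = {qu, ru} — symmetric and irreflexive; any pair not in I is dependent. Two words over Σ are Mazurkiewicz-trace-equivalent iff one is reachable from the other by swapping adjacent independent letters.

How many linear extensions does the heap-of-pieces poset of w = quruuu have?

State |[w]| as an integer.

15

drop 0:q onto floor
drop 1:u onto floor
drop 2:r onto {0:q}
drop 3:u onto {1:u}
drop 4:u onto {3:u}
drop 5:u onto {4:u}
ground layer = {0:q, 1:u}
drop-orders for the pieces not yet dropped (sum over which currently-grounded one goes next):
  1 to go: {2} 1  {5} 1
  2 to go: {0,2} 1  {2,5} 2  {4,5} 1
  3 to go: {0,2,5} 3  {2,4,5} 3  {3,4,5} 1
  4 to go: {0,2,4,5} 6  {1,3,4,5} 1  {2,3,4,5} 4
  if 0:q drops first: 5 orders
  if 1:u drops first: 10 orders
heap linearizations: 15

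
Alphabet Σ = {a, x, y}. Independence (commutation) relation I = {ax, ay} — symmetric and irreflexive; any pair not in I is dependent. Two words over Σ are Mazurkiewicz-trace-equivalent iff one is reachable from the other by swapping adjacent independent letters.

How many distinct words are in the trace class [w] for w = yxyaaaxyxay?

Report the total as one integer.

#0=y has no predecessor
#1=x depends on [0:y]
#2=y depends on [1:x]
#3=a has no predecessor
#4=a depends on [3:a]
#5=a depends on [4:a]
#6=x depends on [2:y]
#7=y depends on [6:x]
#8=x depends on [7:y]
#9=a depends on [5:a]
#10=y depends on [8:x]
sources: [0:y, 3:a]
N(rest) = Σ N(rest − s) over sources s of rest; N(one piece) = 1:
  size 1 → [9]=1  [10]=1
  size 2 → [5,9]=1  [8,10]=1  [9,10]=2
  size 3 → [4,5,9]=1  [5,9,10]=3  [7,8,10]=1  [8,9,10]=3
  size 4 → [3,4,5,9]=1  [4,5,9,10]=4  [5,8,9,10]=6  [6,7,8,10]=1  [7,8,9,10]=4
  size 5 → [2,6,7,8,10]=1  [3,4,5,9,10]=5  [4,5,8,9,10]=10  [5,7,8,9,10]=10  [6,7,8,9,10]=5
  size 6 → [1,2,6,7,8,10]=1  [2,6,7,8,9,10]=6  [3,4,5,8,9,10]=15  [4,5,7,8,9,10]=20  [5,6,7,8,9,10]=15
  size 7 → [0,1,2,6,7,8,10]=1  [1,2,6,7,8,9,10]=7  [2,5,6,7,8,9,10]=21  [3,4,5,7,8,9,10]=35  [4,5,6,7,8,9,10]=35
  size 8 → [0,1,2,6,7,8,9,10]=8  [1,2,5,6,7,8,9,10]=28  [2,4,5,6,7,8,9,10]=56  [3,4,5,6,7,8,9,10]=70
  size 9 → [0,1,2,5,6,7,8,9,10]=36  [1,2,4,5,6,7,8,9,10]=84  [2,3,4,5,6,7,8,9,10]=126
  first=0(y) contributes 210
  first=3(a) contributes 120
|[w]| = 330

330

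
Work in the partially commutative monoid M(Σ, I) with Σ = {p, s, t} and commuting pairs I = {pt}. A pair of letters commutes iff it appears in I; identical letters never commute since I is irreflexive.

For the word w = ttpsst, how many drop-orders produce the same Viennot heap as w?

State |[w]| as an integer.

3

drop 0:t onto floor
drop 1:t onto {0:t}
drop 2:p onto floor
drop 3:s onto {1:t, 2:p}
drop 4:s onto {3:s}
drop 5:t onto {4:s}
ground layer = {0:t, 2:p}
drop-orders for the pieces not yet dropped (sum over which currently-grounded one goes next):
  1 to go: {5} 1
  2 to go: {4,5} 1
  3 to go: {3,4,5} 1
  4 to go: {1,3,4,5} 1  {2,3,4,5} 1
  if 0:t drops first: 2 orders
  if 2:p drops first: 1 orders
heap linearizations: 3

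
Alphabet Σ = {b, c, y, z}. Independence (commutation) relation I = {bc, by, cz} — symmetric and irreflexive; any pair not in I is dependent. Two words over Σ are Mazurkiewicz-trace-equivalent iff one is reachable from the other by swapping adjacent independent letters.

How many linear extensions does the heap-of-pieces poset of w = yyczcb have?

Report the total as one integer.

0(y) covers ∅
1(y) covers 0:y
2(c) covers 1:y
3(z) covers 1:y
4(c) covers 2:c
5(b) covers 3:z
floor of heap: 0:y
completions by unplaced set U, small U first (add the entries for U minus each lowest piece of U):
  |U|=1: {4}:1  {5}:1
  |U|=2: {2,4}:1  {3,5}:1  {4,5}:2
  |U|=3: {2,4,5}:3  {3,4,5}:3
  |U|=4: {2,3,4,5}:6
  start at 0(y): 6

6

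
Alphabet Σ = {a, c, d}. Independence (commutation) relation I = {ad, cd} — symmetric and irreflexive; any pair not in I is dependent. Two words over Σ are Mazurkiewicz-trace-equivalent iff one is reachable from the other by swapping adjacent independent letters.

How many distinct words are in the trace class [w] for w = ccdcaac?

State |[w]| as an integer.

7

#0=c has no predecessor
#1=c depends on [0:c]
#2=d has no predecessor
#3=c depends on [1:c]
#4=a depends on [3:c]
#5=a depends on [4:a]
#6=c depends on [5:a]
sources: [0:c, 2:d]
N(rest) = Σ N(rest − s) over sources s of rest; N(one piece) = 1:
  size 1 → [2]=1  [6]=1
  size 2 → [2,6]=2  [5,6]=1
  size 3 → [2,5,6]=3  [4,5,6]=1
  size 4 → [2,4,5,6]=4  [3,4,5,6]=1
  size 5 → [1,3,4,5,6]=1  [2,3,4,5,6]=5
  first=0(c) contributes 6
  first=2(d) contributes 1
|[w]| = 7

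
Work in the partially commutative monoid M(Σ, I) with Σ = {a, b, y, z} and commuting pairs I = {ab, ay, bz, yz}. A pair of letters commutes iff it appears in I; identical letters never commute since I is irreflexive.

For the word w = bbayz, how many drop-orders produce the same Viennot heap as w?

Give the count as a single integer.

10

drop 0:b onto floor
drop 1:b onto {0:b}
drop 2:a onto floor
drop 3:y onto {1:b}
drop 4:z onto {2:a}
ground layer = {0:b, 2:a}
drop-orders for the pieces not yet dropped (sum over which currently-grounded one goes next):
  1 to go: {3} 1  {4} 1
  2 to go: {1,3} 1  {2,4} 1  {3,4} 2
  3 to go: {0,1,3} 1  {1,3,4} 3  {2,3,4} 3
  if 0:b drops first: 6 orders
  if 2:a drops first: 4 orders
heap linearizations: 10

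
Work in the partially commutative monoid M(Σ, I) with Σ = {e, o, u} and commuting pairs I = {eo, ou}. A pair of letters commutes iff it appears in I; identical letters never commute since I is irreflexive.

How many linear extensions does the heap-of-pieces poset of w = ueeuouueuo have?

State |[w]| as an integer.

#0=u has no predecessor
#1=e depends on [0:u]
#2=e depends on [1:e]
#3=u depends on [2:e]
#4=o has no predecessor
#5=u depends on [3:u]
#6=u depends on [5:u]
#7=e depends on [6:u]
#8=u depends on [7:e]
#9=o depends on [4:o]
sources: [0:u, 4:o]
N(rest) = Σ N(rest − s) over sources s of rest; N(one piece) = 1:
  size 1 → [8]=1  [9]=1
  size 2 → [4,9]=1  [7,8]=1  [8,9]=2
  size 3 → [4,8,9]=3  [6,7,8]=1  [7,8,9]=3
  size 4 → [4,7,8,9]=6  [5,6,7,8]=1  [6,7,8,9]=4
  size 5 → [3,5,6,7,8]=1  [4,6,7,8,9]=10  [5,6,7,8,9]=5
  size 6 → [2,3,5,6,7,8]=1  [3,5,6,7,8,9]=6  [4,5,6,7,8,9]=15
  size 7 → [1,2,3,5,6,7,8]=1  [2,3,5,6,7,8,9]=7  [3,4,5,6,7,8,9]=21
  size 8 → [0,1,2,3,5,6,7,8]=1  [1,2,3,5,6,7,8,9]=8  [2,3,4,5,6,7,8,9]=28
  first=0(u) contributes 36
  first=4(o) contributes 9
|[w]| = 45

45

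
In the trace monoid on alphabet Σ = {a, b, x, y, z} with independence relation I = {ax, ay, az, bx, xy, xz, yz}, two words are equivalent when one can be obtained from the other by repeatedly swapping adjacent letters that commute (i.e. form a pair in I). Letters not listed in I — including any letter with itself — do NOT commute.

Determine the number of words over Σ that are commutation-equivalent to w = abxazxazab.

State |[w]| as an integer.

drop 0:a onto floor
drop 1:b onto {0:a}
drop 2:x onto floor
drop 3:a onto {1:b}
drop 4:z onto {1:b}
drop 5:x onto {2:x}
drop 6:a onto {3:a}
drop 7:z onto {4:z}
drop 8:a onto {6:a}
drop 9:b onto {7:z, 8:a}
ground layer = {0:a, 2:x}
drop-orders for the pieces not yet dropped (sum over which currently-grounded one goes next):
  1 to go: {5} 1  {9} 1
  2 to go: {2,5} 1  {5,9} 2  {7,9} 1  {8,9} 1
  3 to go: {2,5,9} 3  {4,7,9} 1  {5,7,9} 3  {5,8,9} 3  {6,8,9} 1  {7,8,9} 2
  4 to go: {2,5,7,9} 6  {2,5,8,9} 6  {3,6,8,9} 1  {4,5,7,9} 4  {4,7,8,9} 3  {5,6,8,9} 4  {5,7,8,9} 8  {6,7,8,9} 3
  5 to go: {2,4,5,7,9} 10  {2,5,6,8,9} 10  {2,5,7,8,9} 20  {3,5,6,8,9} 5  {3,6,7,8,9} 4  {4,5,7,8,9} 15  {4,6,7,8,9} 6  {5,6,7,8,9} 15
  6 to go: {2,3,5,6,8,9} 15  {2,4,5,7,8,9} 45  {2,5,6,7,8,9} 45  {3,4,6,7,8,9} 10  {3,5,6,7,8,9} 24  {4,5,6,7,8,9} 36
  7 to go: {1,3,4,6,7,8,9} 10  {2,3,5,6,7,8,9} 84  {2,4,5,6,7,8,9} 126  {3,4,5,6,7,8,9} 70
  8 to go: {0,1,3,4,6,7,8,9} 10  {1,3,4,5,6,7,8,9} 80  {2,3,4,5,6,7,8,9} 280
  if 0:a drops first: 360 orders
  if 2:x drops first: 90 orders
heap linearizations: 450

450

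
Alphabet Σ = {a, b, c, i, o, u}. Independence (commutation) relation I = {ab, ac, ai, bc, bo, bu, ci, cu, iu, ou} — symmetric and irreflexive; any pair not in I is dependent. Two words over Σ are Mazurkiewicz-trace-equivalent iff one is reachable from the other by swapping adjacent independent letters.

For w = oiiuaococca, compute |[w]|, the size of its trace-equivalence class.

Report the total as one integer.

27

#0=o has no predecessor
#1=i depends on [0:o]
#2=i depends on [1:i]
#3=u has no predecessor
#4=a depends on [0:o, 3:u]
#5=o depends on [2:i, 4:a]
#6=c depends on [5:o]
#7=o depends on [6:c]
#8=c depends on [7:o]
#9=c depends on [8:c]
#10=a depends on [7:o]
sources: [0:o, 3:u]
N(rest) = Σ N(rest − s) over sources s of rest; N(one piece) = 1:
  size 1 → [9]=1  [10]=1
  size 2 → [8,9]=1  [9,10]=2
  size 3 → [8,9,10]=3
  size 4 → [7,8,9,10]=3
  size 5 → [6,7,8,9,10]=3
  size 6 → [5,6,7,8,9,10]=3
  size 7 → [2,5,6,7,8,9,10]=3  [4,5,6,7,8,9,10]=3
  size 8 → [1,2,5,6,7,8,9,10]=3  [2,4,5,6,7,8,9,10]=6  [3,4,5,6,7,8,9,10]=3
  size 9 → [1,2,4,5,6,7,8,9,10]=9  [2,3,4,5,6,7,8,9,10]=9
  first=0(o) contributes 18
  first=3(u) contributes 9
|[w]| = 27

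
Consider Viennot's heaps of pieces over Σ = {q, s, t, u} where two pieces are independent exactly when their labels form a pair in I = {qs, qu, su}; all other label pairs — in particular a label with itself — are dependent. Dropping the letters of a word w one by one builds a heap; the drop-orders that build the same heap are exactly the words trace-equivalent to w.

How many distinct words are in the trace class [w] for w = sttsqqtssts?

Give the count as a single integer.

drop 0:s onto floor
drop 1:t onto {0:s}
drop 2:t onto {1:t}
drop 3:s onto {2:t}
drop 4:q onto {2:t}
drop 5:q onto {4:q}
drop 6:t onto {3:s, 5:q}
drop 7:s onto {6:t}
drop 8:s onto {7:s}
drop 9:t onto {8:s}
drop 10:s onto {9:t}
ground layer = {0:s}
drop-orders for the pieces not yet dropped (sum over which currently-grounded one goes next):
  1 to go: {10} 1
  2 to go: {9,10} 1
  3 to go: {8,9,10} 1
  4 to go: {7,8,9,10} 1
  5 to go: {6,7,8,9,10} 1
  6 to go: {3,6,7,8,9,10} 1  {5,6,7,8,9,10} 1
  7 to go: {3,5,6,7,8,9,10} 2  {4,5,6,7,8,9,10} 1
  8 to go: {3,4,5,6,7,8,9,10} 3
  9 to go: {2,3,4,5,6,7,8,9,10} 3
  if 0:s drops first: 3 orders

3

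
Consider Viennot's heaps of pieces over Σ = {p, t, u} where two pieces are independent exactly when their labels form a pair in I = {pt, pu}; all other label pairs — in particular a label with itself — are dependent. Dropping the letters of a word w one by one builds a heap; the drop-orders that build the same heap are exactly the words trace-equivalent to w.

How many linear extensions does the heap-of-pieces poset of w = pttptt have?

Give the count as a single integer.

15

drop 0:p onto floor
drop 1:t onto floor
drop 2:t onto {1:t}
drop 3:p onto {0:p}
drop 4:t onto {2:t}
drop 5:t onto {4:t}
ground layer = {0:p, 1:t}
drop-orders for the pieces not yet dropped (sum over which currently-grounded one goes next):
  1 to go: {3} 1  {5} 1
  2 to go: {0,3} 1  {3,5} 2  {4,5} 1
  3 to go: {0,3,5} 3  {2,4,5} 1  {3,4,5} 3
  4 to go: {0,3,4,5} 6  {1,2,4,5} 1  {2,3,4,5} 4
  if 0:p drops first: 5 orders
  if 1:t drops first: 10 orders
heap linearizations: 15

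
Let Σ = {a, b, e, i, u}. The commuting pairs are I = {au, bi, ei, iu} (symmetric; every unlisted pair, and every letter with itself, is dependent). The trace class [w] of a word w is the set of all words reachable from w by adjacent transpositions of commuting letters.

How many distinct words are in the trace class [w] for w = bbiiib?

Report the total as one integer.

20

drop 0:b onto floor
drop 1:b onto {0:b}
drop 2:i onto floor
drop 3:i onto {2:i}
drop 4:i onto {3:i}
drop 5:b onto {1:b}
ground layer = {0:b, 2:i}
drop-orders for the pieces not yet dropped (sum over which currently-grounded one goes next):
  1 to go: {4} 1  {5} 1
  2 to go: {1,5} 1  {3,4} 1  {4,5} 2
  3 to go: {0,1,5} 1  {1,4,5} 3  {2,3,4} 1  {3,4,5} 3
  4 to go: {0,1,4,5} 4  {1,3,4,5} 6  {2,3,4,5} 4
  if 0:b drops first: 10 orders
  if 2:i drops first: 10 orders
heap linearizations: 20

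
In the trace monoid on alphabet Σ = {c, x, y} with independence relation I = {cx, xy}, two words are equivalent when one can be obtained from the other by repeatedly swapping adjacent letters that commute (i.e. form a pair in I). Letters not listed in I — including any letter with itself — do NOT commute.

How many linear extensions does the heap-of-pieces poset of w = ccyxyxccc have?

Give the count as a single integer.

drop 0:c onto floor
drop 1:c onto {0:c}
drop 2:y onto {1:c}
drop 3:x onto floor
drop 4:y onto {2:y}
drop 5:x onto {3:x}
drop 6:c onto {4:y}
drop 7:c onto {6:c}
drop 8:c onto {7:c}
ground layer = {0:c, 3:x}
drop-orders for the pieces not yet dropped (sum over which currently-grounded one goes next):
  1 to go: {5} 1  {8} 1
  2 to go: {3,5} 1  {5,8} 2  {7,8} 1
  3 to go: {3,5,8} 3  {5,7,8} 3  {6,7,8} 1
  4 to go: {3,5,7,8} 6  {4,6,7,8} 1  {5,6,7,8} 4
  5 to go: {2,4,6,7,8} 1  {3,5,6,7,8} 10  {4,5,6,7,8} 5
  6 to go: {1,2,4,6,7,8} 1  {2,4,5,6,7,8} 6  {3,4,5,6,7,8} 15
  7 to go: {0,1,2,4,6,7,8} 1  {1,2,4,5,6,7,8} 7  {2,3,4,5,6,7,8} 21
  if 0:c drops first: 28 orders
  if 3:x drops first: 8 orders
heap linearizations: 36

36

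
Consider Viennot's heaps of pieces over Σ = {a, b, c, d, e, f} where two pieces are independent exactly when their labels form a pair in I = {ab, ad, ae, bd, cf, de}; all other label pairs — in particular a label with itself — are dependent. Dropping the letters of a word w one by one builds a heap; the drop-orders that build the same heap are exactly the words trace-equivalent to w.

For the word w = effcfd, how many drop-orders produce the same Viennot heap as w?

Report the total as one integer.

piece 0:e — minimal
piece 1:f rests on {0:e}
piece 2:f rests on {1:f}
piece 3:c rests on {0:e}
piece 4:f rests on {2:f}
piece 5:d rests on {3:c, 4:f}
minimal pieces: {0:e}
ways to finish when only these pieces remain (= sum over removing one remaining piece with nothing left below it):
  1 left: {5}→1
  2 left: {3,5}→1  {4,5}→1
  3 left: {2,4,5}→1  {3,4,5}→2
  4 left: {1,2,4,5}→1  {2,3,4,5}→3
  placing 0:e first → 4 extensions

4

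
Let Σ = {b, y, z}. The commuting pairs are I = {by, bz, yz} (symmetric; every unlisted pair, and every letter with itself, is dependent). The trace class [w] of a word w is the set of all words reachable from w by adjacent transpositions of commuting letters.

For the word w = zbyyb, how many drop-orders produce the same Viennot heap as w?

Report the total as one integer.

#0=z has no predecessor
#1=b has no predecessor
#2=y has no predecessor
#3=y depends on [2:y]
#4=b depends on [1:b]
sources: [0:z, 1:b, 2:y]
N(rest) = Σ N(rest − s) over sources s of rest; N(one piece) = 1:
  size 1 → [0]=1  [3]=1  [4]=1
  size 2 → [0,3]=2  [0,4]=2  [1,4]=1  [2,3]=1  [3,4]=2
  size 3 → [0,1,4]=3  [0,2,3]=3  [0,3,4]=6  [1,3,4]=3  [2,3,4]=3
  first=0(z) contributes 6
  first=1(b) contributes 12
  first=2(y) contributes 12
|[w]| = 30

30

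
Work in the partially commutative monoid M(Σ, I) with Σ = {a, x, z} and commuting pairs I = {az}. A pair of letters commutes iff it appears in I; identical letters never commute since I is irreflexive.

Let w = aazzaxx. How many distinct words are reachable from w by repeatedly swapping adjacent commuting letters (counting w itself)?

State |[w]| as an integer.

10

#0=a has no predecessor
#1=a depends on [0:a]
#2=z has no predecessor
#3=z depends on [2:z]
#4=a depends on [1:a]
#5=x depends on [3:z, 4:a]
#6=x depends on [5:x]
sources: [0:a, 2:z]
N(rest) = Σ N(rest − s) over sources s of rest; N(one piece) = 1:
  size 1 → [6]=1
  size 2 → [5,6]=1
  size 3 → [3,5,6]=1  [4,5,6]=1
  size 4 → [1,4,5,6]=1  [2,3,5,6]=1  [3,4,5,6]=2
  size 5 → [0,1,4,5,6]=1  [1,3,4,5,6]=3  [2,3,4,5,6]=3
  first=0(a) contributes 6
  first=2(z) contributes 4
|[w]| = 10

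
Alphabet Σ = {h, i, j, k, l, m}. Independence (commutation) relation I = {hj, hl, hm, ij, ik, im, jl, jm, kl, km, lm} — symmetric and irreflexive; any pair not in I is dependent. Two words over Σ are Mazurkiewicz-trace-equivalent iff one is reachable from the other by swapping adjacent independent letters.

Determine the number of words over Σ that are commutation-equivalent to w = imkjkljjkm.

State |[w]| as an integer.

drop 0:i onto floor
drop 1:m onto floor
drop 2:k onto floor
drop 3:j onto {2:k}
drop 4:k onto {3:j}
drop 5:l onto {0:i}
drop 6:j onto {4:k}
drop 7:j onto {6:j}
drop 8:k onto {7:j}
drop 9:m onto {1:m}
ground layer = {0:i, 1:m, 2:k}
drop-orders for the pieces not yet dropped (sum over which currently-grounded one goes next):
  1 to go: {5} 1  {8} 1  {9} 1
  2 to go: {0,5} 1  {1,9} 1  {5,8} 2  {5,9} 2  {7,8} 1  {8,9} 2
  3 to go: {0,5,8} 3  {0,5,9} 3  {1,5,9} 3  {1,8,9} 3  {5,7,8} 3  {5,8,9} 6  {6,7,8} 1  {7,8,9} 3
  4 to go: {0,1,5,9} 6  {0,5,7,8} 6  {0,5,8,9} 12  {1,5,8,9} 12  {1,7,8,9} 6  {4,6,7,8} 1  {5,6,7,8} 4  {5,7,8,9} 12  {6,7,8,9} 4
  5 to go: {0,1,5,8,9} 30  {0,5,6,7,8} 10  {0,5,7,8,9} 30  {1,5,7,8,9} 30  {1,6,7,8,9} 10  {3,4,6,7,8} 1  {4,5,6,7,8} 5  {4,6,7,8,9} 5  {5,6,7,8,9} 20
  6 to go: {0,1,5,7,8,9} 90  {0,4,5,6,7,8} 15  {0,5,6,7,8,9} 60  {1,4,6,7,8,9} 15  {1,5,6,7,8,9} 60  {2,3,4,6,7,8} 1  {3,4,5,6,7,8} 6  {3,4,6,7,8,9} 6  {4,5,6,7,8,9} 30
  7 to go: {0,1,5,6,7,8,9} 210  {0,3,4,5,6,7,8} 21  {0,4,5,6,7,8,9} 105  {1,3,4,6,7,8,9} 21  {1,4,5,6,7,8,9} 105  {2,3,4,5,6,7,8} 7  {2,3,4,6,7,8,9} 7  {3,4,5,6,7,8,9} 42
  8 to go: {0,1,4,5,6,7,8,9} 420  {0,2,3,4,5,6,7,8} 28  {0,3,4,5,6,7,8,9} 168  {1,2,3,4,6,7,8,9} 28  {1,3,4,5,6,7,8,9} 168  {2,3,4,5,6,7,8,9} 56
  if 0:i drops first: 252 orders
  if 1:m drops first: 252 orders
  if 2:k drops first: 756 orders
heap linearizations: 1260

1260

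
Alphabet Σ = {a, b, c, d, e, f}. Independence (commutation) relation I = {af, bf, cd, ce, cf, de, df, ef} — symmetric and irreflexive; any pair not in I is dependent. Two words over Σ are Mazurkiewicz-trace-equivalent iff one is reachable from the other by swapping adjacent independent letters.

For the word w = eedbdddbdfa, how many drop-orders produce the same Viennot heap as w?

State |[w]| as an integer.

33

drop 0:e onto floor
drop 1:e onto {0:e}
drop 2:d onto floor
drop 3:b onto {1:e, 2:d}
drop 4:d onto {3:b}
drop 5:d onto {4:d}
drop 6:d onto {5:d}
drop 7:b onto {6:d}
drop 8:d onto {7:b}
drop 9:f onto floor
drop 10:a onto {8:d}
ground layer = {0:e, 2:d, 9:f}
drop-orders for the pieces not yet dropped (sum over which currently-grounded one goes next):
  1 to go: {9} 1  {10} 1
  2 to go: {8,10} 1  {9,10} 2
  3 to go: {7,8,10} 1  {8,9,10} 3
  4 to go: {6,7,8,10} 1  {7,8,9,10} 4
  5 to go: {5,6,7,8,10} 1  {6,7,8,9,10} 5
  6 to go: {4,5,6,7,8,10} 1  {5,6,7,8,9,10} 6
  7 to go: {3,4,5,6,7,8,10} 1  {4,5,6,7,8,9,10} 7
  8 to go: {1,3,4,5,6,7,8,10} 1  {2,3,4,5,6,7,8,10} 1  {3,4,5,6,7,8,9,10} 8
  9 to go: {0,1,3,4,5,6,7,8,10} 1  {1,2,3,4,5,6,7,8,10} 2  {1,3,4,5,6,7,8,9,10} 9  {2,3,4,5,6,7,8,9,10} 9
  if 0:e drops first: 20 orders
  if 2:d drops first: 10 orders
  if 9:f drops first: 3 orders
heap linearizations: 33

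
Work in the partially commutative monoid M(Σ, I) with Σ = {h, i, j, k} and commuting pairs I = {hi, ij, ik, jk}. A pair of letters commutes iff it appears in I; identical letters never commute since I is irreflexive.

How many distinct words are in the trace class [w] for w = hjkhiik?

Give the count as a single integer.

drop 0:h onto floor
drop 1:j onto {0:h}
drop 2:k onto {0:h}
drop 3:h onto {1:j, 2:k}
drop 4:i onto floor
drop 5:i onto {4:i}
drop 6:k onto {3:h}
ground layer = {0:h, 4:i}
drop-orders for the pieces not yet dropped (sum over which currently-grounded one goes next):
  1 to go: {5} 1  {6} 1
  2 to go: {3,6} 1  {4,5} 1  {5,6} 2
  3 to go: {1,3,6} 1  {2,3,6} 1  {3,5,6} 3  {4,5,6} 3
  4 to go: {1,2,3,6} 2  {1,3,5,6} 4  {2,3,5,6} 4  {3,4,5,6} 6
  5 to go: {0,1,2,3,6} 2  {1,2,3,5,6} 10  {1,3,4,5,6} 10  {2,3,4,5,6} 10
  if 0:h drops first: 30 orders
  if 4:i drops first: 12 orders
heap linearizations: 42

42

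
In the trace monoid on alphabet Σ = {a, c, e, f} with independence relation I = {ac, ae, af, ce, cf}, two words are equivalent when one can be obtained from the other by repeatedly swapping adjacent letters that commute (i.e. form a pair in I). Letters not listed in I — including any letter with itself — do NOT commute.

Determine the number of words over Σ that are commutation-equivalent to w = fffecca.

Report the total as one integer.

0(f) covers ∅
1(f) covers 0:f
2(f) covers 1:f
3(e) covers 2:f
4(c) covers ∅
5(c) covers 4:c
6(a) covers ∅
floor of heap: 0:f, 4:c, 6:a
completions by unplaced set U, small U first (add the entries for U minus each lowest piece of U):
  |U|=1: {3}:1  {5}:1  {6}:1
  |U|=2: {2,3}:1  {3,5}:2  {3,6}:2  {4,5}:1  {5,6}:2
  |U|=3: {1,2,3}:1  {2,3,5}:3  {2,3,6}:3  {3,4,5}:3  {3,5,6}:6  {4,5,6}:3
  |U|=4: {0,1,2,3}:1  {1,2,3,5}:4  {1,2,3,6}:4  {2,3,4,5}:6  {2,3,5,6}:12  {3,4,5,6}:12
  |U|=5: {0,1,2,3,5}:5  {0,1,2,3,6}:5  {1,2,3,4,5}:10  {1,2,3,5,6}:20  {2,3,4,5,6}:30
  start at 0(f): 60
  start at 4(c): 30
  start at 6(a): 15
sum over floor = 105

105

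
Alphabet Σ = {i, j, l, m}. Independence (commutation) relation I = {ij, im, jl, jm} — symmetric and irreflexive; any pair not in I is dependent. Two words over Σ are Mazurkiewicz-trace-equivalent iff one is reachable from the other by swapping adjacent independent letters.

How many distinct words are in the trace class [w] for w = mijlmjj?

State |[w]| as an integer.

70

0(m) covers ∅
1(i) covers ∅
2(j) covers ∅
3(l) covers 0:m, 1:i
4(m) covers 3:l
5(j) covers 2:j
6(j) covers 5:j
floor of heap: 0:m, 1:i, 2:j
completions by unplaced set U, small U first (add the entries for U minus each lowest piece of U):
  |U|=1: {4}:1  {6}:1
  |U|=2: {3,4}:1  {4,6}:2  {5,6}:1
  |U|=3: {0,3,4}:1  {1,3,4}:1  {2,5,6}:1  {3,4,6}:3  {4,5,6}:3
  |U|=4: {0,1,3,4}:2  {0,3,4,6}:4  {1,3,4,6}:4  {2,4,5,6}:4  {3,4,5,6}:6
  |U|=5: {0,1,3,4,6}:10  {0,3,4,5,6}:10  {1,3,4,5,6}:10  {2,3,4,5,6}:10
  start at 0(m): 20
  start at 1(i): 20
  start at 2(j): 30
sum over floor = 70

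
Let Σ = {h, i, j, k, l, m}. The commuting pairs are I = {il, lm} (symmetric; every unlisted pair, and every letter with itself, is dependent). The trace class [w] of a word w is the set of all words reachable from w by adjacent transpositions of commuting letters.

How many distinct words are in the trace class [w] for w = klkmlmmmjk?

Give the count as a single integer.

0(k) covers ∅
1(l) covers 0:k
2(k) covers 1:l
3(m) covers 2:k
4(l) covers 2:k
5(m) covers 3:m
6(m) covers 5:m
7(m) covers 6:m
8(j) covers 4:l, 7:m
9(k) covers 8:j
floor of heap: 0:k
completions by unplaced set U, small U first (add the entries for U minus each lowest piece of U):
  |U|=1: {9}:1
  |U|=2: {8,9}:1
  |U|=3: {4,8,9}:1  {7,8,9}:1
  |U|=4: {4,7,8,9}:2  {6,7,8,9}:1
  |U|=5: {4,6,7,8,9}:3  {5,6,7,8,9}:1
  |U|=6: {3,5,6,7,8,9}:1  {4,5,6,7,8,9}:4
  |U|=7: {3,4,5,6,7,8,9}:5
  |U|=8: {2,3,4,5,6,7,8,9}:5
  start at 0(k): 5

5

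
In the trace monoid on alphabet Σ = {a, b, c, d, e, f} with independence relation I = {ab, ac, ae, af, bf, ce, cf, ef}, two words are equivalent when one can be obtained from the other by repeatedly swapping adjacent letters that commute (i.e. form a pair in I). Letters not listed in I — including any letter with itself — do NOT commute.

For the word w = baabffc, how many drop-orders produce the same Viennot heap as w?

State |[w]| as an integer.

drop 0:b onto floor
drop 1:a onto floor
drop 2:a onto {1:a}
drop 3:b onto {0:b}
drop 4:f onto floor
drop 5:f onto {4:f}
drop 6:c onto {3:b}
ground layer = {0:b, 1:a, 4:f}
drop-orders for the pieces not yet dropped (sum over which currently-grounded one goes next):
  1 to go: {2} 1  {5} 1  {6} 1
  2 to go: {1,2} 1  {2,5} 2  {2,6} 2  {3,6} 1  {4,5} 1  {5,6} 2
  3 to go: {0,3,6} 1  {1,2,5} 3  {1,2,6} 3  {2,3,6} 3  {2,4,5} 3  {2,5,6} 6  {3,5,6} 3  {4,5,6} 3
  4 to go: {0,2,3,6} 4  {0,3,5,6} 4  {1,2,3,6} 6  {1,2,4,5} 6  {1,2,5,6} 12  {2,3,5,6} 12  {2,4,5,6} 12  {3,4,5,6} 6
  5 to go: {0,1,2,3,6} 10  {0,2,3,5,6} 20  {0,3,4,5,6} 10  {1,2,3,5,6} 30  {1,2,4,5,6} 30  {2,3,4,5,6} 30
  if 0:b drops first: 90 orders
  if 1:a drops first: 60 orders
  if 4:f drops first: 60 orders
heap linearizations: 210

210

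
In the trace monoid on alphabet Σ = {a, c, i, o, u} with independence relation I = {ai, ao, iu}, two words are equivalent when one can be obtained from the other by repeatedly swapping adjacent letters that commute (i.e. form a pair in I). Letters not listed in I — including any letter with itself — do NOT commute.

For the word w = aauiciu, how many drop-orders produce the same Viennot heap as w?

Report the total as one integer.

#0=a has no predecessor
#1=a depends on [0:a]
#2=u depends on [1:a]
#3=i has no predecessor
#4=c depends on [2:u, 3:i]
#5=i depends on [4:c]
#6=u depends on [4:c]
sources: [0:a, 3:i]
N(rest) = Σ N(rest − s) over sources s of rest; N(one piece) = 1:
  size 1 → [5]=1  [6]=1
  size 2 → [5,6]=2
  size 3 → [4,5,6]=2
  size 4 → [2,4,5,6]=2  [3,4,5,6]=2
  size 5 → [1,2,4,5,6]=2  [2,3,4,5,6]=4
  first=0(a) contributes 6
  first=3(i) contributes 2
|[w]| = 8

8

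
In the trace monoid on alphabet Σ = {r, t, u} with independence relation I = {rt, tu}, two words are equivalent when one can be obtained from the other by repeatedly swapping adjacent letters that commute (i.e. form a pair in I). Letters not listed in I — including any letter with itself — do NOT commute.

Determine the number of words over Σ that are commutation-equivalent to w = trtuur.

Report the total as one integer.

15

piece 0:t — minimal
piece 1:r — minimal
piece 2:t rests on {0:t}
piece 3:u rests on {1:r}
piece 4:u rests on {3:u}
piece 5:r rests on {4:u}
minimal pieces: {0:t, 1:r}
ways to finish when only these pieces remain (= sum over removing one remaining piece with nothing left below it):
  1 left: {2}→1  {5}→1
  2 left: {0,2}→1  {2,5}→2  {4,5}→1
  3 left: {0,2,5}→3  {2,4,5}→3  {3,4,5}→1
  4 left: {0,2,4,5}→6  {1,3,4,5}→1  {2,3,4,5}→4
  placing 0:t first → 5 extensions
  placing 1:r first → 10 extensions
total linear extensions = 15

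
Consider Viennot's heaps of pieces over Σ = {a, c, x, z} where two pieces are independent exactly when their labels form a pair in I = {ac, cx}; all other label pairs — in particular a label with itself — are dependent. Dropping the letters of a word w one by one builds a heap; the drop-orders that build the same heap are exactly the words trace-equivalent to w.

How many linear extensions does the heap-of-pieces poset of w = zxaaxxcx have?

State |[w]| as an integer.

#0=z has no predecessor
#1=x depends on [0:z]
#2=a depends on [1:x]
#3=a depends on [2:a]
#4=x depends on [3:a]
#5=x depends on [4:x]
#6=c depends on [0:z]
#7=x depends on [5:x]
sources: [0:z]
N(rest) = Σ N(rest − s) over sources s of rest; N(one piece) = 1:
  size 1 → [6]=1  [7]=1
  size 2 → [5,7]=1  [6,7]=2
  size 3 → [4,5,7]=1  [5,6,7]=3
  size 4 → [3,4,5,7]=1  [4,5,6,7]=4
  size 5 → [2,3,4,5,7]=1  [3,4,5,6,7]=5
  size 6 → [1,2,3,4,5,7]=1  [2,3,4,5,6,7]=6
  first=0(z) contributes 7

7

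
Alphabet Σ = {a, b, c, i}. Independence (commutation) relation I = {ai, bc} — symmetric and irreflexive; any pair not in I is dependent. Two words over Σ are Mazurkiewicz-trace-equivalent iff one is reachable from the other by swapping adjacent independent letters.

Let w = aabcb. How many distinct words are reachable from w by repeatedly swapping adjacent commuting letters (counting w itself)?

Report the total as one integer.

#0=a has no predecessor
#1=a depends on [0:a]
#2=b depends on [1:a]
#3=c depends on [1:a]
#4=b depends on [2:b]
sources: [0:a]
N(rest) = Σ N(rest − s) over sources s of rest; N(one piece) = 1:
  size 1 → [3]=1  [4]=1
  size 2 → [2,4]=1  [3,4]=2
  size 3 → [2,3,4]=3
  first=0(a) contributes 3

3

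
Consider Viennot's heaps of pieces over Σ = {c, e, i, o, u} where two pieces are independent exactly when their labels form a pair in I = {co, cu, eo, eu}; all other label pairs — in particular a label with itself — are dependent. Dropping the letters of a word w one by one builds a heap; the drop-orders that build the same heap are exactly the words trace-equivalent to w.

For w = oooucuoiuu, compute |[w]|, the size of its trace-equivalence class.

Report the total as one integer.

0(o) covers ∅
1(o) covers 0:o
2(o) covers 1:o
3(u) covers 2:o
4(c) covers ∅
5(u) covers 3:u
6(o) covers 5:u
7(i) covers 4:c, 6:o
8(u) covers 7:i
9(u) covers 8:u
floor of heap: 0:o, 4:c
completions by unplaced set U, small U first (add the entries for U minus each lowest piece of U):
  |U|=1: {9}:1
  |U|=2: {8,9}:1
  |U|=3: {7,8,9}:1
  |U|=4: {4,7,8,9}:1  {6,7,8,9}:1
  |U|=5: {4,6,7,8,9}:2  {5,6,7,8,9}:1
  |U|=6: {3,5,6,7,8,9}:1  {4,5,6,7,8,9}:3
  |U|=7: {2,3,5,6,7,8,9}:1  {3,4,5,6,7,8,9}:4
  |U|=8: {1,2,3,5,6,7,8,9}:1  {2,3,4,5,6,7,8,9}:5
  start at 0(o): 6
  start at 4(c): 1
sum over floor = 7

7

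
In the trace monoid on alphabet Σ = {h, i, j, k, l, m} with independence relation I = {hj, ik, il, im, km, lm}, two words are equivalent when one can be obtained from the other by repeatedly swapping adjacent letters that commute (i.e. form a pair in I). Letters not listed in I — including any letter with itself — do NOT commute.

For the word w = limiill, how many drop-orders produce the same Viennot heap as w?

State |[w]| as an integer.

piece 0:l — minimal
piece 1:i — minimal
piece 2:m — minimal
piece 3:i rests on {1:i}
piece 4:i rests on {3:i}
piece 5:l rests on {0:l}
piece 6:l rests on {5:l}
minimal pieces: {0:l, 1:i, 2:m}
ways to finish when only these pieces remain (= sum over removing one remaining piece with nothing left below it):
  1 left: {2}→1  {4}→1  {6}→1
  2 left: {2,4}→2  {2,6}→2  {3,4}→1  {4,6}→2  {5,6}→1
  3 left: {0,5,6}→1  {1,3,4}→1  {2,3,4}→3  {2,4,6}→6  {2,5,6}→3  {3,4,6}→3  {4,5,6}→3
  4 left: {0,2,5,6}→4  {0,4,5,6}→4  {1,2,3,4}→4  {1,3,4,6}→4  {2,3,4,6}→12  {2,4,5,6}→12  {3,4,5,6}→6
  5 left: {0,2,4,5,6}→20  {0,3,4,5,6}→10  {1,2,3,4,6}→20  {1,3,4,5,6}→10  {2,3,4,5,6}→30
  placing 0:l first → 60 extensions
  placing 1:i first → 60 extensions
  placing 2:m first → 20 extensions
total linear extensions = 140

140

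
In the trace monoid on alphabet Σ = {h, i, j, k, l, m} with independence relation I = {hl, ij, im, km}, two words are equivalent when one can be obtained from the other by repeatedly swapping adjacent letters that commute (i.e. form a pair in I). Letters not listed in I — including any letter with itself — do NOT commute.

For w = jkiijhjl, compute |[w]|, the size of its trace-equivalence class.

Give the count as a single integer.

piece 0:j — minimal
piece 1:k rests on {0:j}
piece 2:i rests on {1:k}
piece 3:i rests on {2:i}
piece 4:j rests on {1:k}
piece 5:h rests on {3:i, 4:j}
piece 6:j rests on {5:h}
piece 7:l rests on {6:j}
minimal pieces: {0:j}
ways to finish when only these pieces remain (= sum over removing one remaining piece with nothing left below it):
  1 left: {7}→1
  2 left: {6,7}→1
  3 left: {5,6,7}→1
  4 left: {3,5,6,7}→1  {4,5,6,7}→1
  5 left: {2,3,5,6,7}→1  {3,4,5,6,7}→2
  6 left: {2,3,4,5,6,7}→3
  placing 0:j first → 3 extensions

3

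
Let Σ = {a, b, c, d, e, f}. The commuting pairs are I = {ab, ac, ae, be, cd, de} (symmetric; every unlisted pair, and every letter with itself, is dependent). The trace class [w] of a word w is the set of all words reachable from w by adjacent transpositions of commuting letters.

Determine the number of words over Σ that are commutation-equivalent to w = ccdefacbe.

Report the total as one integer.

32

#0=c has no predecessor
#1=c depends on [0:c]
#2=d has no predecessor
#3=e depends on [1:c]
#4=f depends on [2:d, 3:e]
#5=a depends on [4:f]
#6=c depends on [4:f]
#7=b depends on [6:c]
#8=e depends on [6:c]
sources: [0:c, 2:d]
N(rest) = Σ N(rest − s) over sources s of rest; N(one piece) = 1:
  size 1 → [5]=1  [7]=1  [8]=1
  size 2 → [5,7]=2  [5,8]=2  [7,8]=2
  size 3 → [5,7,8]=6  [6,7,8]=2
  size 4 → [5,6,7,8]=8
  size 5 → [4,5,6,7,8]=8
  size 6 → [2,4,5,6,7,8]=8  [3,4,5,6,7,8]=8
  size 7 → [1,3,4,5,6,7,8]=8  [2,3,4,5,6,7,8]=16
  first=0(c) contributes 24
  first=2(d) contributes 8
|[w]| = 32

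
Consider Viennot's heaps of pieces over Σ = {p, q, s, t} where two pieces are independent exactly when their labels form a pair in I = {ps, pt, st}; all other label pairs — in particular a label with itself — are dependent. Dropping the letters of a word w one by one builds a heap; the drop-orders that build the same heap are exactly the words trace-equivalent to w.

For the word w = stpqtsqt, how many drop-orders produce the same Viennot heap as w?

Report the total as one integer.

drop 0:s onto floor
drop 1:t onto floor
drop 2:p onto floor
drop 3:q onto {0:s, 1:t, 2:p}
drop 4:t onto {3:q}
drop 5:s onto {3:q}
drop 6:q onto {4:t, 5:s}
drop 7:t onto {6:q}
ground layer = {0:s, 1:t, 2:p}
drop-orders for the pieces not yet dropped (sum over which currently-grounded one goes next):
  1 to go: {7} 1
  2 to go: {6,7} 1
  3 to go: {4,6,7} 1  {5,6,7} 1
  4 to go: {4,5,6,7} 2
  5 to go: {3,4,5,6,7} 2
  6 to go: {0,3,4,5,6,7} 2  {1,3,4,5,6,7} 2  {2,3,4,5,6,7} 2
  if 0:s drops first: 4 orders
  if 1:t drops first: 4 orders
  if 2:p drops first: 4 orders
heap linearizations: 12

12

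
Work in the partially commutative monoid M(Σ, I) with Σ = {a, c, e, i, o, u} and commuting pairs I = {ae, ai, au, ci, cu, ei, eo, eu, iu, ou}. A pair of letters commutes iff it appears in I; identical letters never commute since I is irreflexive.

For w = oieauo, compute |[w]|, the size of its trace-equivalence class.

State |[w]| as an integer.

60

#0=o has no predecessor
#1=i depends on [0:o]
#2=e has no predecessor
#3=a depends on [0:o]
#4=u has no predecessor
#5=o depends on [1:i, 3:a]
sources: [0:o, 2:e, 4:u]
N(rest) = Σ N(rest − s) over sources s of rest; N(one piece) = 1:
  size 1 → [2]=1  [4]=1  [5]=1
  size 2 → [1,5]=1  [2,4]=2  [2,5]=2  [3,5]=1  [4,5]=2
  size 3 → [1,2,5]=3  [1,3,5]=2  [1,4,5]=3  [2,3,5]=3  [2,4,5]=6  [3,4,5]=3
  size 4 → [0,1,3,5]=2  [1,2,3,5]=8  [1,2,4,5]=12  [1,3,4,5]=8  [2,3,4,5]=12
  first=0(o) contributes 40
  first=2(e) contributes 10
  first=4(u) contributes 10
|[w]| = 60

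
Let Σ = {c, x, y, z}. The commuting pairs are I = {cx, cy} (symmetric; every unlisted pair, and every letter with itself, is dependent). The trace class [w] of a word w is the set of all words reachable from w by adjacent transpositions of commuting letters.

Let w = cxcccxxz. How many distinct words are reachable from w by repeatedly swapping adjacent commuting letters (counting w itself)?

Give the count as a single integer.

35

piece 0:c — minimal
piece 1:x — minimal
piece 2:c rests on {0:c}
piece 3:c rests on {2:c}
piece 4:c rests on {3:c}
piece 5:x rests on {1:x}
piece 6:x rests on {5:x}
piece 7:z rests on {4:c, 6:x}
minimal pieces: {0:c, 1:x}
ways to finish when only these pieces remain (= sum over removing one remaining piece with nothing left below it):
  1 left: {7}→1
  2 left: {4,7}→1  {6,7}→1
  3 left: {3,4,7}→1  {4,6,7}→2  {5,6,7}→1
  4 left: {1,5,6,7}→1  {2,3,4,7}→1  {3,4,6,7}→3  {4,5,6,7}→3
  5 left: {0,2,3,4,7}→1  {1,4,5,6,7}→4  {2,3,4,6,7}→4  {3,4,5,6,7}→6
  6 left: {0,2,3,4,6,7}→5  {1,3,4,5,6,7}→10  {2,3,4,5,6,7}→10
  placing 0:c first → 20 extensions
  placing 1:x first → 15 extensions
total linear extensions = 35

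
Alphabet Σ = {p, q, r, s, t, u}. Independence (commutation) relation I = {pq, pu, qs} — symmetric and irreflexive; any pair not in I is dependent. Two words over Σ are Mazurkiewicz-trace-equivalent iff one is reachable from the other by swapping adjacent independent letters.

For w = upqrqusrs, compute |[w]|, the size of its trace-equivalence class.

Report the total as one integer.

3

piece 0:u — minimal
piece 1:p — minimal
piece 2:q rests on {0:u}
piece 3:r rests on {1:p, 2:q}
piece 4:q rests on {3:r}
piece 5:u rests on {4:q}
piece 6:s rests on {5:u}
piece 7:r rests on {6:s}
piece 8:s rests on {7:r}
minimal pieces: {0:u, 1:p}
ways to finish when only these pieces remain (= sum over removing one remaining piece with nothing left below it):
  1 left: {8}→1
  2 left: {7,8}→1
  3 left: {6,7,8}→1
  4 left: {5,6,7,8}→1
  5 left: {4,5,6,7,8}→1
  6 left: {3,4,5,6,7,8}→1
  7 left: {1,3,4,5,6,7,8}→1  {2,3,4,5,6,7,8}→1
  placing 0:u first → 2 extensions
  placing 1:p first → 1 extensions
total linear extensions = 3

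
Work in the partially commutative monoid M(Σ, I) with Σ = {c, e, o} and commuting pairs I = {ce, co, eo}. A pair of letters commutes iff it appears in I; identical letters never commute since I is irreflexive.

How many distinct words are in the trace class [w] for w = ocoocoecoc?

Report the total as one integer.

#0=o has no predecessor
#1=c has no predecessor
#2=o depends on [0:o]
#3=o depends on [2:o]
#4=c depends on [1:c]
#5=o depends on [3:o]
#6=e has no predecessor
#7=c depends on [4:c]
#8=o depends on [5:o]
#9=c depends on [7:c]
sources: [0:o, 1:c, 6:e]
N(rest) = Σ N(rest − s) over sources s of rest; N(one piece) = 1:
  size 1 → [6]=1  [8]=1  [9]=1
  size 2 → [5,8]=1  [6,8]=2  [6,9]=2  [7,9]=1  [8,9]=2
  size 3 → [3,5,8]=1  [4,7,9]=1  [5,6,8]=3  [5,8,9]=3  [6,7,9]=3  [6,8,9]=6  [7,8,9]=3
  size 4 → [1,4,7,9]=1  [2,3,5,8]=1  [3,5,6,8]=4  [3,5,8,9]=4  [4,6,7,9]=4  [4,7,8,9]=4  [5,6,8,9]=12  [5,7,8,9]=6  [6,7,8,9]=12
  size 5 → [0,2,3,5,8]=1  [1,4,6,7,9]=5  [1,4,7,8,9]=5  [2,3,5,6,8]=5  [2,3,5,8,9]=5  [3,5,6,8,9]=20  [3,5,7,8,9]=10  [4,5,7,8,9]=10  [4,6,7,8,9]=20  [5,6,7,8,9]=30
  size 6 → [0,2,3,5,6,8]=6  [0,2,3,5,8,9]=6  [1,4,5,7,8,9]=15  [1,4,6,7,8,9]=30  [2,3,5,6,8,9]=30  [2,3,5,7,8,9]=15  [3,4,5,7,8,9]=20  [3,5,6,7,8,9]=60  [4,5,6,7,8,9]=60
  size 7 → [0,2,3,5,6,8,9]=42  [0,2,3,5,7,8,9]=21  [1,3,4,5,7,8,9]=35  [1,4,5,6,7,8,9]=105  [2,3,4,5,7,8,9]=35  [2,3,5,6,7,8,9]=105  [3,4,5,6,7,8,9]=140
  size 8 → [0,2,3,4,5,7,8,9]=56  [0,2,3,5,6,7,8,9]=168  [1,2,3,4,5,7,8,9]=70  [1,3,4,5,6,7,8,9]=280  [2,3,4,5,6,7,8,9]=280
  first=0(o) contributes 630
  first=1(c) contributes 504
  first=6(e) contributes 126
|[w]| = 1260

1260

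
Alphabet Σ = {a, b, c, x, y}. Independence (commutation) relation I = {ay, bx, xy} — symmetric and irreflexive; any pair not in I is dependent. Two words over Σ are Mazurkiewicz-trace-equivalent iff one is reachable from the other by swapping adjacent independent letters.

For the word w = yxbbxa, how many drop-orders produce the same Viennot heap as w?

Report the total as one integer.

10

drop 0:y onto floor
drop 1:x onto floor
drop 2:b onto {0:y}
drop 3:b onto {2:b}
drop 4:x onto {1:x}
drop 5:a onto {3:b, 4:x}
ground layer = {0:y, 1:x}
drop-orders for the pieces not yet dropped (sum over which currently-grounded one goes next):
  1 to go: {5} 1
  2 to go: {3,5} 1  {4,5} 1
  3 to go: {1,4,5} 1  {2,3,5} 1  {3,4,5} 2
  4 to go: {0,2,3,5} 1  {1,3,4,5} 3  {2,3,4,5} 3
  if 0:y drops first: 6 orders
  if 1:x drops first: 4 orders
heap linearizations: 10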